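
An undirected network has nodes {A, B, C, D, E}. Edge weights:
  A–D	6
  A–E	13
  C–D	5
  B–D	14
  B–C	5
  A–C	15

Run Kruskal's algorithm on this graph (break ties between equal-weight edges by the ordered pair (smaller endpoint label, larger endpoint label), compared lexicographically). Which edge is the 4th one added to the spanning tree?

Sort edges by weight, then run Kruskal:
B–C (5): add — endpoints in different components.
C–D (5): add — endpoints in different components.
A–D (6): add — endpoints in different components.
A–E (13): add — endpoints in different components.
The 4th edge added is A–E.

A-E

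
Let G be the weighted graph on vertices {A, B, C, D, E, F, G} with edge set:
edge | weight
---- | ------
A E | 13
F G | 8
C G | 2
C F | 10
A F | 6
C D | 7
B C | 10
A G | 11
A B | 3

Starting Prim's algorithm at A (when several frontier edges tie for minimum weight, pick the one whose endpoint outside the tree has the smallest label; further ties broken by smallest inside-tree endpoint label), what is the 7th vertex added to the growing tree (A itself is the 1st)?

E

Grow the tree from A using Prim:
Step 1: cheapest edge leaving the tree is A B (3); add B.
Step 2: cheapest edge leaving the tree is A F (6); add F.
Step 3: cheapest edge leaving the tree is F G (8); add G.
Step 4: cheapest edge leaving the tree is C G (2); add C.
Step 5: cheapest edge leaving the tree is C D (7); add D.
Step 6: cheapest edge leaving the tree is A E (13); add E.
Vertex order: A, B, F, G, C, D, E. The 7th vertex is E.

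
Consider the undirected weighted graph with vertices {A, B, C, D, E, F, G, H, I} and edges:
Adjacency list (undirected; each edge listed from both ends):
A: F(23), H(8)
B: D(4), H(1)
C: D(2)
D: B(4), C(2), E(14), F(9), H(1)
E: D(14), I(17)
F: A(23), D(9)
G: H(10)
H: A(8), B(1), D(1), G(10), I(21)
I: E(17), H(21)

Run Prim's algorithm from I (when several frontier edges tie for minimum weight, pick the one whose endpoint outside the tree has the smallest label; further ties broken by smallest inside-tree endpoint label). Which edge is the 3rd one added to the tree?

D-H

Grow the tree from I using Prim:
Step 1: cheapest edge leaving the tree is E—I (17); add E.
Step 2: cheapest edge leaving the tree is D—E (14); add D.
Step 3: cheapest edge leaving the tree is D—H (1); add H.
Step 4: cheapest edge leaving the tree is B—H (1); add B.
Step 5: cheapest edge leaving the tree is C—D (2); add C.
Step 6: cheapest edge leaving the tree is A—H (8); add A.
Step 7: cheapest edge leaving the tree is D—F (9); add F.
Step 8: cheapest edge leaving the tree is G—H (10); add G.
The 3rd edge added is D—H.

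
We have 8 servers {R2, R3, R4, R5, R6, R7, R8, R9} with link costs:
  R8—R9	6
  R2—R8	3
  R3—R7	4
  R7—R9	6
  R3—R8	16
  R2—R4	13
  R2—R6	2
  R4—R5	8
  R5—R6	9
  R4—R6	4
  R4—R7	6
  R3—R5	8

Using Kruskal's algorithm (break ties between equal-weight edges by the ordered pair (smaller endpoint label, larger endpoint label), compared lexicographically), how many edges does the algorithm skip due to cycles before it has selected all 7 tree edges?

1

Kruskal: consider edges lightest-first.
R2—R6 (2): add — endpoints in different components.
R2—R8 (3): add — endpoints in different components.
R3—R7 (4): add — endpoints in different components.
R4—R6 (4): add — endpoints in different components.
R4—R7 (6): add — endpoints in different components.
R7—R9 (6): add — endpoints in different components.
R8—R9 (6): skip — R9 and R8 already connected.
R3—R5 (8): add — endpoints in different components.
Edges rejected before the tree was complete: 1.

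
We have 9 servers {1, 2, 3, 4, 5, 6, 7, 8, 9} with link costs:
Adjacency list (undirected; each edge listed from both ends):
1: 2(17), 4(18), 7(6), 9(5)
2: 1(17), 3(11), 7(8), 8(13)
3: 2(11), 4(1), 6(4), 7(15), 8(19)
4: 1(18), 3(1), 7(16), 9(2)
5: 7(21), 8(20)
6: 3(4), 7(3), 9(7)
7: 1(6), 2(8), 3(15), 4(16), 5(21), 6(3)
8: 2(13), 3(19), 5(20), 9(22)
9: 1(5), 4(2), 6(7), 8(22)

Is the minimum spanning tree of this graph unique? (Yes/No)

Kruskal: consider edges lightest-first.
3–4 (1): add — endpoints in different components.
4–9 (2): add — endpoints in different components.
6–7 (3): add — endpoints in different components.
3–6 (4): add — endpoints in different components.
1–9 (5): add — endpoints in different components.
1–7 (6): skip — 1 and 7 already connected.
6–9 (7): skip — 6 and 9 already connected.
2–7 (8): add — endpoints in different components.
2–3 (11): skip — 2 and 3 already connected.
2–8 (13): add — endpoints in different components.
3–7 (15): skip — 3 and 7 already connected.
4–7 (16): skip — 4 and 7 already connected.
1–2 (17): skip — 1 and 2 already connected.
1–4 (18): skip — 1 and 4 already connected.
3–8 (19): skip — 3 and 8 already connected.
5–8 (20): add — endpoints in different components.
Every non-tree edge has weight strictly greater than the heaviest edge on the tree path between its endpoints, so the MST is unique.

Yes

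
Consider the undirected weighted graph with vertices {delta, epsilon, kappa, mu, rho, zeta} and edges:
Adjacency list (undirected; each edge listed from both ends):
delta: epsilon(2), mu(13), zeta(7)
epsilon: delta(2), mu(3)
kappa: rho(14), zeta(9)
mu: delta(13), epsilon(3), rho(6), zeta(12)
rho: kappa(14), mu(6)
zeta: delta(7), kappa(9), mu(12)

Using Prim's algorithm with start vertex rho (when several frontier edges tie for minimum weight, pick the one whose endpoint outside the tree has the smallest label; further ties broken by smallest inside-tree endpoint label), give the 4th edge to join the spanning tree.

Prim, starting at rho.
Step 1: frontier [mu–rho 6, kappa–rho 14] → take mu–rho (6); add mu.
Step 2: frontier [epsilon–mu 3, mu–zeta 12, delta–mu 13, kappa–rho 14] → take epsilon–mu (3); add epsilon.
Step 3: frontier [delta–epsilon 2, mu–zeta 12, delta–mu 13, kappa–rho 14] → take delta–epsilon (2); add delta.
Step 4: frontier [delta–zeta 7, mu–zeta 12, kappa–rho 14] → take delta–zeta (7); add zeta.
Step 5: frontier [kappa–rho 14, kappa–zeta 9] → take kappa–zeta (9); add kappa.
The 4th edge added is delta–zeta.

delta-zeta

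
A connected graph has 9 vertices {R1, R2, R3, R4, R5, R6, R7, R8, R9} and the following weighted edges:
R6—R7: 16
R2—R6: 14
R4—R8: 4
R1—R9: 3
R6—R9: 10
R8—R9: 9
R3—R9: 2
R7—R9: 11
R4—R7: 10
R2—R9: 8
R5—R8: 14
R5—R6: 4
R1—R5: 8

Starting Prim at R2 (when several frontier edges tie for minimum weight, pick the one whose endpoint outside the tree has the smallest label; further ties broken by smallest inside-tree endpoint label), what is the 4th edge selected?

Prim, starting at R2.
Step 1: cheapest edge leaving the tree is R2—R9 (8); add R9.
Step 2: cheapest edge leaving the tree is R3—R9 (2); add R3.
Step 3: cheapest edge leaving the tree is R1—R9 (3); add R1.
Step 4: cheapest edge leaving the tree is R1—R5 (8); add R5.
Step 5: cheapest edge leaving the tree is R5—R6 (4); add R6.
Step 6: cheapest edge leaving the tree is R8—R9 (9); add R8.
Step 7: cheapest edge leaving the tree is R4—R8 (4); add R4.
Step 8: cheapest edge leaving the tree is R4—R7 (10); add R7.
The 4th edge added is R1—R5.

R1-R5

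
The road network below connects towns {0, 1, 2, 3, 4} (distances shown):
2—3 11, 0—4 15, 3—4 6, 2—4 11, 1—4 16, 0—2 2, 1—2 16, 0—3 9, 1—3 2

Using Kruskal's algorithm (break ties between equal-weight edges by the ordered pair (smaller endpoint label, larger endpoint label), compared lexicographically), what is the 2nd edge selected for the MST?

Kruskal's algorithm — process edges by increasing weight (ties by edge label):
0—2 (2): add — endpoints in different components.
1—3 (2): add — endpoints in different components.
3—4 (6): add — endpoints in different components.
0—3 (9): add — endpoints in different components.
The 2nd edge added is 1—3.

1-3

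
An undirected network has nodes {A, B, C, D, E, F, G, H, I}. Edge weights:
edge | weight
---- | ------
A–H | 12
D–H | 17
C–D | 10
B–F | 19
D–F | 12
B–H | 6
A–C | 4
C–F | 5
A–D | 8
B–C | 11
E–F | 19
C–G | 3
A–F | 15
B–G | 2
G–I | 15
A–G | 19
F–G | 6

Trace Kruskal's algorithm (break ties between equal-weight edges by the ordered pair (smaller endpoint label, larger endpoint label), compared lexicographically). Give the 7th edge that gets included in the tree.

G-I

Sort edges by weight, then run Kruskal:
B–G (2): add — endpoints in different components.
C–G (3): add — endpoints in different components.
A–C (4): add — endpoints in different components.
C–F (5): add — endpoints in different components.
B–H (6): add — endpoints in different components.
F–G (6): skip — F and G already connected.
A–D (8): add — endpoints in different components.
C–D (10): skip — C and D already connected.
B–C (11): skip — B and C already connected.
A–H (12): skip — A and H already connected.
D–F (12): skip — D and F already connected.
A–F (15): skip — A and F already connected.
G–I (15): add — endpoints in different components.
D–H (17): skip — D and H already connected.
A–G (19): skip — A and G already connected.
B–F (19): skip — B and F already connected.
E–F (19): add — endpoints in different components.
The 7th edge added is G–I.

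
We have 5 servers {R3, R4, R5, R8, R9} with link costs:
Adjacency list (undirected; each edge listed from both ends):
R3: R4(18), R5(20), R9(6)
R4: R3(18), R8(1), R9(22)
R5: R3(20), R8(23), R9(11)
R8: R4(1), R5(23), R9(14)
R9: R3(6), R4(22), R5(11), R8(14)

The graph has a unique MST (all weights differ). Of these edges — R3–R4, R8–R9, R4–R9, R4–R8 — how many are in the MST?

2

Sort edges by weight, then run Kruskal:
R4–R8 (1): add. Components now {R3} {R5} {R9} {R4,R8}
R3–R9 (6): add. Components now {R3,R9} {R5} {R4,R8}
R5–R9 (11): add. Components now {R3,R5,R9} {R4,R8}
R8–R9 (14): add. Components now {R3,R4,R5,R8,R9}
MST edge set: {R4–R8, R3–R9, R5–R9, R8–R9}.
Of the listed edges, {R8–R9, R4–R8} are in the MST → 2.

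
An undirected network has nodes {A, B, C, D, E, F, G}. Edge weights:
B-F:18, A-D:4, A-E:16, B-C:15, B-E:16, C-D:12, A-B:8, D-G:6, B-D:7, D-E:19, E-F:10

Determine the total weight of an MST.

55

Kruskal: consider edges lightest-first.
A-D (4): add. Components now {A,D} {B} {C} {E} {F} {G}
D-G (6): add. Components now {A,D,G} {B} {C} {E} {F}
B-D (7): add. Components now {A,B,D,G} {C} {E} {F}
A-B (8): skip — A and B already connected.
E-F (10): add. Components now {A,B,D,G} {C} {E,F}
C-D (12): add. Components now {A,B,C,D,G} {E,F}
B-C (15): skip — B and C already connected.
A-E (16): add. Components now {A,B,C,D,E,F,G}
MST edges: A-D, D-G, B-D, E-F, C-D, A-E; total weight 4+6+7+10+12+16 = 55.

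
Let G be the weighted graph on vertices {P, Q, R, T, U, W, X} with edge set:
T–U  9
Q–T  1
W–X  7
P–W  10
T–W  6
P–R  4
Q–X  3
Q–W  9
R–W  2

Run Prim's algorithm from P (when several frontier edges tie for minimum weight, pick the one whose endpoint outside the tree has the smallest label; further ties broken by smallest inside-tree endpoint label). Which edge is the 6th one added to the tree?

T-U

Grow the tree from P using Prim:
Step 1: frontier [P–R 4, P–W 10] → take P–R (4); add R.
Step 2: frontier [P–W 10, R–W 2] → take R–W (2); add W.
Step 3: frontier [T–W 6, W–X 7, Q–W 9] → take T–W (6); add T.
Step 4: frontier [Q–T 1, T–U 9, W–X 7, Q–W 9] → take Q–T (1); add Q.
Step 5: frontier [Q–X 3, T–U 9, W–X 7] → take Q–X (3); add X.
Step 6: frontier [T–U 9] → take T–U (9); add U.
The 6th edge added is T–U.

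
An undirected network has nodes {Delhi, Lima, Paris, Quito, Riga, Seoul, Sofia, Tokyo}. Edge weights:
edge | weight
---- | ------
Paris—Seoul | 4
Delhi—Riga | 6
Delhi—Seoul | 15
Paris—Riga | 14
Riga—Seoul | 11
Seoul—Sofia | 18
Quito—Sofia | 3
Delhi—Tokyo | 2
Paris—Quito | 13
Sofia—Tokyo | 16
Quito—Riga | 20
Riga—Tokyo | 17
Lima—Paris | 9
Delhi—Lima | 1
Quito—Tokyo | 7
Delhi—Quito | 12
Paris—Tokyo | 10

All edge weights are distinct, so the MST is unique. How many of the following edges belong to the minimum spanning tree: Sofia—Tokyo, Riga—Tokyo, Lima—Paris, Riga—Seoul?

1

Sort edges by weight, then run Kruskal:
Delhi—Lima (1): add — endpoints in different components.
Delhi—Tokyo (2): add — endpoints in different components.
Quito—Sofia (3): add — endpoints in different components.
Paris—Seoul (4): add — endpoints in different components.
Delhi—Riga (6): add — endpoints in different components.
Quito—Tokyo (7): add — endpoints in different components.
Lima—Paris (9): add — endpoints in different components.
MST edge set: {Delhi—Lima, Delhi—Tokyo, Quito—Sofia, Paris—Seoul, Delhi—Riga, Quito—Tokyo, Lima—Paris}.
Of the listed edges, {Lima—Paris} are in the MST → 1.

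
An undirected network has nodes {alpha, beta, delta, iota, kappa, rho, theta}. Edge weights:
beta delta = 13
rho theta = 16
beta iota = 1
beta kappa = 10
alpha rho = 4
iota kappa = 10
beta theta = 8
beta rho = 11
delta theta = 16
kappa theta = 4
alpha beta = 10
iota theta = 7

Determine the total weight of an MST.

39

Kruskal's algorithm — process edges by increasing weight (ties by edge label):
beta iota (1): add — endpoints in different components.
alpha rho (4): add — endpoints in different components.
kappa theta (4): add — endpoints in different components.
iota theta (7): add — endpoints in different components.
beta theta (8): skip — theta and beta already connected.
alpha beta (10): add — endpoints in different components.
beta kappa (10): skip — beta and kappa already connected.
iota kappa (10): skip — iota and kappa already connected.
beta rho (11): skip — rho and beta already connected.
beta delta (13): add — endpoints in different components.
MST edges: beta iota, alpha rho, kappa theta, iota theta, alpha beta, beta delta; total weight 1+4+4+7+10+13 = 39.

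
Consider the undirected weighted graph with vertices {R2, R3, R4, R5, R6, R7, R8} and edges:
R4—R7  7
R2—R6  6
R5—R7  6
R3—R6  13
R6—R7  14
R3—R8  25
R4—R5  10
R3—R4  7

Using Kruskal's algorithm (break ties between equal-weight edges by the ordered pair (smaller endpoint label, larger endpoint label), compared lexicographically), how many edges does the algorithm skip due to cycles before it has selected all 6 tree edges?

2

Kruskal's algorithm — process edges by increasing weight (ties by edge label):
R2—R6 (6): add. Components now {R5} {R2,R6} {R4} {R8} {R7} {R3}
R5—R7 (6): add. Components now {R5,R7} {R2,R6} {R4} {R8} {R3}
R3—R4 (7): add. Components now {R5,R7} {R2,R6} {R3,R4} {R8}
R4—R7 (7): add. Components now {R3,R4,R5,R7} {R2,R6} {R8}
R4—R5 (10): skip — R5 and R4 already connected.
R3—R6 (13): add. Components now {R2,R3,R4,R5,R6,R7} {R8}
R6—R7 (14): skip — R6 and R7 already connected.
R3—R8 (25): add. Components now {R2,R3,R4,R5,R6,R7,R8}
Edges rejected before the tree was complete: 2.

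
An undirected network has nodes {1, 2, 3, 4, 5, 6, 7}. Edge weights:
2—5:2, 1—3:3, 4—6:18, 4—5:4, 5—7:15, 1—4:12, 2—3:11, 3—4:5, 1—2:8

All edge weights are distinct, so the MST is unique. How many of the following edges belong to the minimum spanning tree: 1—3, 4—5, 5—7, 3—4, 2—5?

5

Kruskal: consider edges lightest-first.
2—5 (2): add — endpoints in different components.
1—3 (3): add — endpoints in different components.
4—5 (4): add — endpoints in different components.
3—4 (5): add — endpoints in different components.
1—2 (8): skip — 1 and 2 already connected.
2—3 (11): skip — 2 and 3 already connected.
1—4 (12): skip — 1 and 4 already connected.
5—7 (15): add — endpoints in different components.
4—6 (18): add — endpoints in different components.
MST edge set: {2—5, 1—3, 4—5, 3—4, 5—7, 4—6}.
Of the listed edges, {1—3, 4—5, 5—7, 3—4, 2—5} are in the MST → 5.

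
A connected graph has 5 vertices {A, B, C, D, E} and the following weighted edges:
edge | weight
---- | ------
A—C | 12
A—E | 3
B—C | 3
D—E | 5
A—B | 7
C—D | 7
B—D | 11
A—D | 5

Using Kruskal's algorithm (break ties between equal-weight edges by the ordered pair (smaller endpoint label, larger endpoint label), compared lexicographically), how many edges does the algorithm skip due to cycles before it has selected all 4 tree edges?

1

Kruskal's algorithm — process edges by increasing weight (ties by edge label):
A—E (3): add — endpoints in different components.
B—C (3): add — endpoints in different components.
A—D (5): add — endpoints in different components.
D—E (5): skip — D and E already connected.
A—B (7): add — endpoints in different components.
Edges rejected before the tree was complete: 1.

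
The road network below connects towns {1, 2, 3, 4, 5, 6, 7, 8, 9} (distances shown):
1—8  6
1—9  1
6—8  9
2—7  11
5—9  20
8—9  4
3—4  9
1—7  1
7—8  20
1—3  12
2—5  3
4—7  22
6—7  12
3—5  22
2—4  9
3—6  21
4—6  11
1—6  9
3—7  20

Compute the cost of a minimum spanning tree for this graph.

Kruskal: consider edges lightest-first.
1—7 (1): add — endpoints in different components.
1—9 (1): add — endpoints in different components.
2—5 (3): add — endpoints in different components.
8—9 (4): add — endpoints in different components.
1—8 (6): skip — 1 and 8 already connected.
1—6 (9): add — endpoints in different components.
2—4 (9): add — endpoints in different components.
3—4 (9): add — endpoints in different components.
6—8 (9): skip — 6 and 8 already connected.
2—7 (11): add — endpoints in different components.
MST edges: 1—7, 1—9, 2—5, 8—9, 1—6, 2—4, 3—4, 2—7; total weight 1+1+3+4+9+9+9+11 = 47.

47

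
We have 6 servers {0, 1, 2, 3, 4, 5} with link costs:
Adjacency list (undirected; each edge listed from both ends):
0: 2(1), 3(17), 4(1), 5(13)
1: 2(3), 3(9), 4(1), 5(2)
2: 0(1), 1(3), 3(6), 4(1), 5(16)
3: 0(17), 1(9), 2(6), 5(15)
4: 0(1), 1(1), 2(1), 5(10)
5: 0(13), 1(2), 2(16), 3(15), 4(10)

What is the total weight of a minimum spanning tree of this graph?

Kruskal: consider edges lightest-first.
0 2 (1): add. Components now {0,2} {1} {3} {4} {5}
0 4 (1): add. Components now {0,2,4} {1} {3} {5}
1 4 (1): add. Components now {0,1,2,4} {3} {5}
2 4 (1): skip — 2 and 4 already connected.
1 5 (2): add. Components now {0,1,2,4,5} {3}
1 2 (3): skip — 1 and 2 already connected.
2 3 (6): add. Components now {0,1,2,3,4,5}
MST edges: 0 2, 0 4, 1 4, 1 5, 2 3; total weight 1+1+1+2+6 = 11.

11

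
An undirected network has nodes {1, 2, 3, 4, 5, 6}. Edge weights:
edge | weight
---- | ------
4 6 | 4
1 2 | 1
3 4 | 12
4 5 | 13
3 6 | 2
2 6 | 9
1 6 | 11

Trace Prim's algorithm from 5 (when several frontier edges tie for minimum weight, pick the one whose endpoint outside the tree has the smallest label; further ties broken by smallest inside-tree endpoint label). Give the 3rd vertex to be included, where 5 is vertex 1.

Prim's algorithm from 5:
Step 1: frontier [4 5 13] → take 4 5 (13); add 4.
Step 2: frontier [4 6 4, 3 4 12] → take 4 6 (4); add 6.
Step 3: frontier [3 4 12, 3 6 2, 2 6 9, 1 6 11] → take 3 6 (2); add 3.
Step 4: frontier [2 6 9, 1 6 11] → take 2 6 (9); add 2.
Step 5: frontier [1 2 1, 1 6 11] → take 1 2 (1); add 1.
Vertex order: 5, 4, 6, 3, 2, 1. The 3rd vertex is 6.

6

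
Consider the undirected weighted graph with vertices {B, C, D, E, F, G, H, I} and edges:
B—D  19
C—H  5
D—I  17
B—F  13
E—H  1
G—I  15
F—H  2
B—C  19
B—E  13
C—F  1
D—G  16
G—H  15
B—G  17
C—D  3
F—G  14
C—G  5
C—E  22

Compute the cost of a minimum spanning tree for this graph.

40

Prim, starting at F.
Step 1: cheapest edge leaving the tree is C—F (1); add C.
Step 2: cheapest edge leaving the tree is F—H (2); add H.
Step 3: cheapest edge leaving the tree is E—H (1); add E.
Step 4: cheapest edge leaving the tree is C—D (3); add D.
Step 5: cheapest edge leaving the tree is C—G (5); add G.
Step 6: cheapest edge leaving the tree is B—E (13); add B.
Step 7: cheapest edge leaving the tree is G—I (15); add I.
MST edges: C—F, F—H, E—H, C—D, C—G, B—E, G—I; total weight 1+2+1+3+5+13+15 = 40.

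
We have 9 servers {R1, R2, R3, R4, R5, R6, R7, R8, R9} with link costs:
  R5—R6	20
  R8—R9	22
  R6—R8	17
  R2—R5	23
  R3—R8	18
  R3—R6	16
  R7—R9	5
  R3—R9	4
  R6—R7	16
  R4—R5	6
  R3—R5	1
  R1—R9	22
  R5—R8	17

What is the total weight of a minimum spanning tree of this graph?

Sort edges by weight, then run Kruskal:
R3—R5 (1): add — endpoints in different components.
R3—R9 (4): add — endpoints in different components.
R7—R9 (5): add — endpoints in different components.
R4—R5 (6): add — endpoints in different components.
R3—R6 (16): add — endpoints in different components.
R6—R7 (16): skip — R7 and R6 already connected.
R5—R8 (17): add — endpoints in different components.
R6—R8 (17): skip — R6 and R8 already connected.
R3—R8 (18): skip — R8 and R3 already connected.
R5—R6 (20): skip — R6 and R5 already connected.
R1—R9 (22): add — endpoints in different components.
R8—R9 (22): skip — R8 and R9 already connected.
R2—R5 (23): add — endpoints in different components.
MST edges: R3—R5, R3—R9, R7—R9, R4—R5, R3—R6, R5—R8, R1—R9, R2—R5; total weight 1+4+5+6+16+17+22+23 = 94.

94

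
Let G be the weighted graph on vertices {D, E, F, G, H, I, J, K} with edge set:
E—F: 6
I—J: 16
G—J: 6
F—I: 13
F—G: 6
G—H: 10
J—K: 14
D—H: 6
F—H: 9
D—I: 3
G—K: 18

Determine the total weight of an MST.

Kruskal's algorithm — process edges by increasing weight (ties by edge label):
D—I (3): add — endpoints in different components.
D—H (6): add — endpoints in different components.
E—F (6): add — endpoints in different components.
F—G (6): add — endpoints in different components.
G—J (6): add — endpoints in different components.
F—H (9): add — endpoints in different components.
G—H (10): skip — G and H already connected.
F—I (13): skip — F and I already connected.
J—K (14): add — endpoints in different components.
MST edges: D—I, D—H, E—F, F—G, G—J, F—H, J—K; total weight 3+6+6+6+6+9+14 = 50.

50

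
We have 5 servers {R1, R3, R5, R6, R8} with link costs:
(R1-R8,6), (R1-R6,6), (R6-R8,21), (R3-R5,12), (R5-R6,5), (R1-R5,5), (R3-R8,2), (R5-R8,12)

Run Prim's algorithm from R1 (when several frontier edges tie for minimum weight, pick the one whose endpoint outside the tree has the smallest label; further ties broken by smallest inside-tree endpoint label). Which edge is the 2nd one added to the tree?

Prim's algorithm from R1:
Step 1: cheapest edge leaving the tree is R1-R5 (5); add R5.
Step 2: cheapest edge leaving the tree is R5-R6 (5); add R6.
Step 3: cheapest edge leaving the tree is R1-R8 (6); add R8.
Step 4: cheapest edge leaving the tree is R3-R8 (2); add R3.
The 2nd edge added is R5-R6.

R5-R6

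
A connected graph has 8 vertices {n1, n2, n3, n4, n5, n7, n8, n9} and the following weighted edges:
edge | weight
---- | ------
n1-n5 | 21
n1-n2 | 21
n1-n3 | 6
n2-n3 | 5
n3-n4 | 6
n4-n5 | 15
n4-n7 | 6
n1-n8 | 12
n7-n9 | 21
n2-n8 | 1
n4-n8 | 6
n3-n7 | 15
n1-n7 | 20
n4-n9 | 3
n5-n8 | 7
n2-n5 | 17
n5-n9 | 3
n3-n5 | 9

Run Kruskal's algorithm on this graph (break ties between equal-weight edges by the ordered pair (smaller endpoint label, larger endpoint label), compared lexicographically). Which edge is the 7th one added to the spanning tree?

n4-n7

Kruskal's algorithm — process edges by increasing weight (ties by edge label):
n2-n8 (1): add — endpoints in different components.
n4-n9 (3): add — endpoints in different components.
n5-n9 (3): add — endpoints in different components.
n2-n3 (5): add — endpoints in different components.
n1-n3 (6): add — endpoints in different components.
n3-n4 (6): add — endpoints in different components.
n4-n7 (6): add — endpoints in different components.
The 7th edge added is n4-n7.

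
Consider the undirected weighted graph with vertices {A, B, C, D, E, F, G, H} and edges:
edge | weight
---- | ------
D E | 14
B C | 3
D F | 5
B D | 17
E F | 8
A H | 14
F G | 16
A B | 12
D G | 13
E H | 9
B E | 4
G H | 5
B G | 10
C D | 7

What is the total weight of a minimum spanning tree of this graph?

Sort edges by weight, then run Kruskal:
B C (3): add — endpoints in different components.
B E (4): add — endpoints in different components.
D F (5): add — endpoints in different components.
G H (5): add — endpoints in different components.
C D (7): add — endpoints in different components.
E F (8): skip — E and F already connected.
E H (9): add — endpoints in different components.
B G (10): skip — B and G already connected.
A B (12): add — endpoints in different components.
MST edges: B C, B E, D F, G H, C D, E H, A B; total weight 3+4+5+5+7+9+12 = 45.

45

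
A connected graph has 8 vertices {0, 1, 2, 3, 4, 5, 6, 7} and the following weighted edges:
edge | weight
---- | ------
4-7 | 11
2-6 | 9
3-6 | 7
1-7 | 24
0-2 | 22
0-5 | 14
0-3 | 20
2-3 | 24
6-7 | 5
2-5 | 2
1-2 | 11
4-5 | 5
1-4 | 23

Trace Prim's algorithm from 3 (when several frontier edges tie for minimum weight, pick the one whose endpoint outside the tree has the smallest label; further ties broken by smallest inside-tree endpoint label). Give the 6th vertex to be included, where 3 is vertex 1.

Grow the tree from 3 using Prim:
Step 1: cheapest edge leaving the tree is 3-6 (7); add 6.
Step 2: cheapest edge leaving the tree is 6-7 (5); add 7.
Step 3: cheapest edge leaving the tree is 2-6 (9); add 2.
Step 4: cheapest edge leaving the tree is 2-5 (2); add 5.
Step 5: cheapest edge leaving the tree is 4-5 (5); add 4.
Step 6: cheapest edge leaving the tree is 1-2 (11); add 1.
Step 7: cheapest edge leaving the tree is 0-5 (14); add 0.
Vertex order: 3, 6, 7, 2, 5, 4, 1, 0. The 6th vertex is 4.

4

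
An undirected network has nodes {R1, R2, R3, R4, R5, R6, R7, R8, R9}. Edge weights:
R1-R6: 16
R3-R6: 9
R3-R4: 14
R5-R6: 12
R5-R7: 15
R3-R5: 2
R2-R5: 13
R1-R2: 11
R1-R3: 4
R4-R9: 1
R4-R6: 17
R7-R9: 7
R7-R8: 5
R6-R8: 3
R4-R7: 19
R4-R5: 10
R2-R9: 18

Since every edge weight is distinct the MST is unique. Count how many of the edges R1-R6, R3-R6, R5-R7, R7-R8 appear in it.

2

Kruskal's algorithm — process edges by increasing weight (ties by edge label):
R4-R9 (1): add — endpoints in different components.
R3-R5 (2): add — endpoints in different components.
R6-R8 (3): add — endpoints in different components.
R1-R3 (4): add — endpoints in different components.
R7-R8 (5): add — endpoints in different components.
R7-R9 (7): add — endpoints in different components.
R3-R6 (9): add — endpoints in different components.
R4-R5 (10): skip — R4 and R5 already connected.
R1-R2 (11): add — endpoints in different components.
MST edge set: {R4-R9, R3-R5, R6-R8, R1-R3, R7-R8, R7-R9, R3-R6, R1-R2}.
Of the listed edges, {R3-R6, R7-R8} are in the MST → 2.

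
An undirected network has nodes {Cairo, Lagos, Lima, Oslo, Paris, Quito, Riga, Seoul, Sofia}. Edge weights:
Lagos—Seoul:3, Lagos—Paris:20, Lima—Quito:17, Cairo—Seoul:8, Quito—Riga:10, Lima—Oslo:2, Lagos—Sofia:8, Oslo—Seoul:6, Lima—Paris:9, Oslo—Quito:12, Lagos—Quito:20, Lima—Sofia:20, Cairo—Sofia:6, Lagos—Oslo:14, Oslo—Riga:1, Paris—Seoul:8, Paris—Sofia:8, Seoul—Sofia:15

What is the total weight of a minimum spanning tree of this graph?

Prim, starting at Sofia.
Step 1: cheapest edge leaving the tree is Cairo—Sofia (6); add Cairo.
Step 2: cheapest edge leaving the tree is Lagos—Sofia (8); add Lagos.
Step 3: cheapest edge leaving the tree is Lagos—Seoul (3); add Seoul.
Step 4: cheapest edge leaving the tree is Oslo—Seoul (6); add Oslo.
Step 5: cheapest edge leaving the tree is Oslo—Riga (1); add Riga.
Step 6: cheapest edge leaving the tree is Lima—Oslo (2); add Lima.
Step 7: cheapest edge leaving the tree is Paris—Seoul (8); add Paris.
Step 8: cheapest edge leaving the tree is Quito—Riga (10); add Quito.
MST edges: Cairo—Sofia, Lagos—Sofia, Lagos—Seoul, Oslo—Seoul, Oslo—Riga, Lima—Oslo, Paris—Seoul, Quito—Riga; total weight 6+8+3+6+1+2+8+10 = 44.

44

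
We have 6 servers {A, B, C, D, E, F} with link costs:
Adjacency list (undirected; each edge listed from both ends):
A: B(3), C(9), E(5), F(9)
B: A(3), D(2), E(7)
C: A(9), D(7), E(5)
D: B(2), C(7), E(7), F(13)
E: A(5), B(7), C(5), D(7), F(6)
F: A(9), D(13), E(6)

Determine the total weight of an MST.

21

Kruskal: consider edges lightest-first.
B—D (2): add. Components now {A} {B,D} {C} {E} {F}
A—B (3): add. Components now {A,B,D} {C} {E} {F}
A—E (5): add. Components now {A,B,D,E} {C} {F}
C—E (5): add. Components now {A,B,C,D,E} {F}
E—F (6): add. Components now {A,B,C,D,E,F}
MST edges: B—D, A—B, A—E, C—E, E—F; total weight 2+3+5+5+6 = 21.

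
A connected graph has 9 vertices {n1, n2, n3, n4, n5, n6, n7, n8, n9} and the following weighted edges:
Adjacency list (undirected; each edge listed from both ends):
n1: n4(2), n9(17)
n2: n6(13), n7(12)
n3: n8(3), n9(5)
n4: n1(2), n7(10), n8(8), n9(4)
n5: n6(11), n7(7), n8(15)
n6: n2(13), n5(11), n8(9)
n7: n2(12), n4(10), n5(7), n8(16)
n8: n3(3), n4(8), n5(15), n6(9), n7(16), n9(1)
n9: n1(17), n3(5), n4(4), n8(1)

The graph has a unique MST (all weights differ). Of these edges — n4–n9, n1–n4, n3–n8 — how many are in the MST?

3

Kruskal's algorithm — process edges by increasing weight (ties by edge label):
n8–n9 (1): add — endpoints in different components.
n1–n4 (2): add — endpoints in different components.
n3–n8 (3): add — endpoints in different components.
n4–n9 (4): add — endpoints in different components.
n3–n9 (5): skip — n9 and n3 already connected.
n5–n7 (7): add — endpoints in different components.
n4–n8 (8): skip — n8 and n4 already connected.
n6–n8 (9): add — endpoints in different components.
n4–n7 (10): add — endpoints in different components.
n5–n6 (11): skip — n6 and n5 already connected.
n2–n7 (12): add — endpoints in different components.
MST edge set: {n8–n9, n1–n4, n3–n8, n4–n9, n5–n7, n6–n8, n4–n7, n2–n7}.
Of the listed edges, {n4–n9, n1–n4, n3–n8} are in the MST → 3.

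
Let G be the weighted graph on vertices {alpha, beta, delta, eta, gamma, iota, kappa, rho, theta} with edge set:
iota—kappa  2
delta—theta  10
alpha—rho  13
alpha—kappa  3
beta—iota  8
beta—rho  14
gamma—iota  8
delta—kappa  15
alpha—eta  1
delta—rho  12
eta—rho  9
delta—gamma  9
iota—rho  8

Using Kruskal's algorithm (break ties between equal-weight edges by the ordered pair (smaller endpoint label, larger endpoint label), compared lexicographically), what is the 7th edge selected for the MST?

delta-gamma

Kruskal's algorithm — process edges by increasing weight (ties by edge label):
alpha—eta (1): add — endpoints in different components.
iota—kappa (2): add — endpoints in different components.
alpha—kappa (3): add — endpoints in different components.
beta—iota (8): add — endpoints in different components.
gamma—iota (8): add — endpoints in different components.
iota—rho (8): add — endpoints in different components.
delta—gamma (9): add — endpoints in different components.
eta—rho (9): skip — eta and rho already connected.
delta—theta (10): add — endpoints in different components.
The 7th edge added is delta—gamma.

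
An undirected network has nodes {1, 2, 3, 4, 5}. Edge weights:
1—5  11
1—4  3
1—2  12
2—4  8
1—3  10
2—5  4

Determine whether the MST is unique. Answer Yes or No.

Yes

Kruskal's algorithm — process edges by increasing weight (ties by edge label):
1—4 (3): add — endpoints in different components.
2—5 (4): add — endpoints in different components.
2—4 (8): add — endpoints in different components.
1—3 (10): add — endpoints in different components.
Every non-tree edge has weight strictly greater than the heaviest edge on the tree path between its endpoints, so the MST is unique.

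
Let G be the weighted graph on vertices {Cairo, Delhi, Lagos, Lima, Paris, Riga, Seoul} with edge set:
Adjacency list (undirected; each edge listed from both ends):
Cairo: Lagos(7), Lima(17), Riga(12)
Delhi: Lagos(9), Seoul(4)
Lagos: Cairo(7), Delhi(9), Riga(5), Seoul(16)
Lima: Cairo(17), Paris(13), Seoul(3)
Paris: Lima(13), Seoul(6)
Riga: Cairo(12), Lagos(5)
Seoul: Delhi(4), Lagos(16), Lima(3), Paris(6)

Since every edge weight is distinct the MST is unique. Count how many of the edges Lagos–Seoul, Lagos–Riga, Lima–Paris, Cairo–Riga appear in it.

Sort edges by weight, then run Kruskal:
Lima–Seoul (3): add. Components now {Cairo} {Lima,Seoul} {Delhi} {Paris} {Riga} {Lagos}
Delhi–Seoul (4): add. Components now {Cairo} {Delhi,Lima,Seoul} {Paris} {Riga} {Lagos}
Lagos–Riga (5): add. Components now {Cairo} {Delhi,Lima,Seoul} {Paris} {Lagos,Riga}
Paris–Seoul (6): add. Components now {Cairo} {Delhi,Lima,Paris,Seoul} {Lagos,Riga}
Cairo–Lagos (7): add. Components now {Cairo,Lagos,Riga} {Delhi,Lima,Paris,Seoul}
Delhi–Lagos (9): add. Components now {Cairo,Delhi,Lagos,Lima,Paris,Riga,Seoul}
MST edge set: {Lima–Seoul, Delhi–Seoul, Lagos–Riga, Paris–Seoul, Cairo–Lagos, Delhi–Lagos}.
Of the listed edges, {Lagos–Riga} are in the MST → 1.

1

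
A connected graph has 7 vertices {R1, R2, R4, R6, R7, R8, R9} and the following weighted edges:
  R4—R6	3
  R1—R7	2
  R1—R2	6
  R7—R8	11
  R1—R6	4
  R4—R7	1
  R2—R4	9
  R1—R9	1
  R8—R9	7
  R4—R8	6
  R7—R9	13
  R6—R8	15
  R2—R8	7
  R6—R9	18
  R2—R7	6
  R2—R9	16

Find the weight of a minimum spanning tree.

19

Sort edges by weight, then run Kruskal:
R1—R9 (1): add. Components now {R6} {R4} {R1,R9} {R2} {R7} {R8}
R4—R7 (1): add. Components now {R6} {R4,R7} {R1,R9} {R2} {R8}
R1—R7 (2): add. Components now {R6} {R1,R4,R7,R9} {R2} {R8}
R4—R6 (3): add. Components now {R1,R4,R6,R7,R9} {R2} {R8}
R1—R6 (4): skip — R6 and R1 already connected.
R1—R2 (6): add. Components now {R1,R2,R4,R6,R7,R9} {R8}
R2—R7 (6): skip — R2 and R7 already connected.
R4—R8 (6): add. Components now {R1,R2,R4,R6,R7,R8,R9}
MST edges: R1—R9, R4—R7, R1—R7, R4—R6, R1—R2, R4—R8; total weight 1+1+2+3+6+6 = 19.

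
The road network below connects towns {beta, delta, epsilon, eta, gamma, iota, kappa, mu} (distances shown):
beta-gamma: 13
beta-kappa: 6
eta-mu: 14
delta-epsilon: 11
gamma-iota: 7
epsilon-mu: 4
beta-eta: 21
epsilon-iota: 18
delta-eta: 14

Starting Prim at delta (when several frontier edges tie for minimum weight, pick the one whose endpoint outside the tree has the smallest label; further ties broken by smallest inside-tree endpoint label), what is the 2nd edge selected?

Prim, starting at delta.
Step 1: cheapest edge leaving the tree is delta-epsilon (11); add epsilon.
Step 2: cheapest edge leaving the tree is epsilon-mu (4); add mu.
Step 3: cheapest edge leaving the tree is delta-eta (14); add eta.
Step 4: cheapest edge leaving the tree is epsilon-iota (18); add iota.
Step 5: cheapest edge leaving the tree is gamma-iota (7); add gamma.
Step 6: cheapest edge leaving the tree is beta-gamma (13); add beta.
Step 7: cheapest edge leaving the tree is beta-kappa (6); add kappa.
The 2nd edge added is epsilon-mu.

epsilon-mu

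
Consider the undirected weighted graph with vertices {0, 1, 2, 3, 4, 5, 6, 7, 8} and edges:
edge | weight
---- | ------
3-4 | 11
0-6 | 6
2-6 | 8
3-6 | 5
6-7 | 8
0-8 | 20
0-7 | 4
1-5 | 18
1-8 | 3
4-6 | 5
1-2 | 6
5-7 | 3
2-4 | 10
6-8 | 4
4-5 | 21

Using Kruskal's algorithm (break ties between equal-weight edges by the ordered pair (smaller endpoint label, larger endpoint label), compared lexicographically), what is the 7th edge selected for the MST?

0-6

Kruskal's algorithm — process edges by increasing weight (ties by edge label):
1-8 (3): add — endpoints in different components.
5-7 (3): add — endpoints in different components.
0-7 (4): add — endpoints in different components.
6-8 (4): add — endpoints in different components.
3-6 (5): add — endpoints in different components.
4-6 (5): add — endpoints in different components.
0-6 (6): add — endpoints in different components.
1-2 (6): add — endpoints in different components.
The 7th edge added is 0-6.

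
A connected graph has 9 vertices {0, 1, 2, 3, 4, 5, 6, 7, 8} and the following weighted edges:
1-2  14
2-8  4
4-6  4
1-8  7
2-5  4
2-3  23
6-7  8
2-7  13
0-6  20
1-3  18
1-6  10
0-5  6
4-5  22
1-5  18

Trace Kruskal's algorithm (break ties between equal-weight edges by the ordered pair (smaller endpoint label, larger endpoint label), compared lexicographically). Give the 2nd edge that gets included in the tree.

Kruskal's algorithm — process edges by increasing weight (ties by edge label):
2-5 (4): add — endpoints in different components.
2-8 (4): add — endpoints in different components.
4-6 (4): add — endpoints in different components.
0-5 (6): add — endpoints in different components.
1-8 (7): add — endpoints in different components.
6-7 (8): add — endpoints in different components.
1-6 (10): add — endpoints in different components.
2-7 (13): skip — 2 and 7 already connected.
1-2 (14): skip — 1 and 2 already connected.
1-3 (18): add — endpoints in different components.
The 2nd edge added is 2-8.

2-8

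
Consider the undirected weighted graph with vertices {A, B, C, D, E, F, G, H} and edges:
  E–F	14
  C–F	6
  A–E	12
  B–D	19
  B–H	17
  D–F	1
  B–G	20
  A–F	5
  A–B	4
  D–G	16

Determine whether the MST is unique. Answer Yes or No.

Yes

Kruskal: consider edges lightest-first.
D–F (1): add — endpoints in different components.
A–B (4): add — endpoints in different components.
A–F (5): add — endpoints in different components.
C–F (6): add — endpoints in different components.
A–E (12): add — endpoints in different components.
E–F (14): skip — E and F already connected.
D–G (16): add — endpoints in different components.
B–H (17): add — endpoints in different components.
Every non-tree edge has weight strictly greater than the heaviest edge on the tree path between its endpoints, so the MST is unique.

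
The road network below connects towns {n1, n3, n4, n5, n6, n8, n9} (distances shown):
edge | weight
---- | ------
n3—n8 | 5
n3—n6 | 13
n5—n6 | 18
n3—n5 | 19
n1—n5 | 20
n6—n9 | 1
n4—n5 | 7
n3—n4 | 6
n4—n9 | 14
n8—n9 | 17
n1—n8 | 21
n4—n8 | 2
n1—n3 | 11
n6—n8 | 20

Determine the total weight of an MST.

39

Prim, starting at n3.
Step 1: cheapest edge leaving the tree is n3—n8 (5); add n8.
Step 2: cheapest edge leaving the tree is n4—n8 (2); add n4.
Step 3: cheapest edge leaving the tree is n4—n5 (7); add n5.
Step 4: cheapest edge leaving the tree is n1—n3 (11); add n1.
Step 5: cheapest edge leaving the tree is n3—n6 (13); add n6.
Step 6: cheapest edge leaving the tree is n6—n9 (1); add n9.
MST edges: n3—n8, n4—n8, n4—n5, n1—n3, n3—n6, n6—n9; total weight 5+2+7+11+13+1 = 39.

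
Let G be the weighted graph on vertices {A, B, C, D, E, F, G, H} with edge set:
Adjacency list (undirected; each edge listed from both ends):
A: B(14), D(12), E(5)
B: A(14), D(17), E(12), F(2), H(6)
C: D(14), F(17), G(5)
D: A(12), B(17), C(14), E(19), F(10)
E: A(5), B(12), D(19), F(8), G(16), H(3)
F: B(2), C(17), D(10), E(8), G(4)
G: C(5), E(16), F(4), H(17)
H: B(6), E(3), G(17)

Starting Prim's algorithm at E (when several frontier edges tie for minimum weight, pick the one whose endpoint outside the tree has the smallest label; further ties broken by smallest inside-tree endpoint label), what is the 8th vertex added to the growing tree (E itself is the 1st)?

Prim's algorithm from E:
Step 1: cheapest edge leaving the tree is E—H (3); add H.
Step 2: cheapest edge leaving the tree is A—E (5); add A.
Step 3: cheapest edge leaving the tree is B—H (6); add B.
Step 4: cheapest edge leaving the tree is B—F (2); add F.
Step 5: cheapest edge leaving the tree is F—G (4); add G.
Step 6: cheapest edge leaving the tree is C—G (5); add C.
Step 7: cheapest edge leaving the tree is D—F (10); add D.
Vertex order: E, H, A, B, F, G, C, D. The 8th vertex is D.

D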